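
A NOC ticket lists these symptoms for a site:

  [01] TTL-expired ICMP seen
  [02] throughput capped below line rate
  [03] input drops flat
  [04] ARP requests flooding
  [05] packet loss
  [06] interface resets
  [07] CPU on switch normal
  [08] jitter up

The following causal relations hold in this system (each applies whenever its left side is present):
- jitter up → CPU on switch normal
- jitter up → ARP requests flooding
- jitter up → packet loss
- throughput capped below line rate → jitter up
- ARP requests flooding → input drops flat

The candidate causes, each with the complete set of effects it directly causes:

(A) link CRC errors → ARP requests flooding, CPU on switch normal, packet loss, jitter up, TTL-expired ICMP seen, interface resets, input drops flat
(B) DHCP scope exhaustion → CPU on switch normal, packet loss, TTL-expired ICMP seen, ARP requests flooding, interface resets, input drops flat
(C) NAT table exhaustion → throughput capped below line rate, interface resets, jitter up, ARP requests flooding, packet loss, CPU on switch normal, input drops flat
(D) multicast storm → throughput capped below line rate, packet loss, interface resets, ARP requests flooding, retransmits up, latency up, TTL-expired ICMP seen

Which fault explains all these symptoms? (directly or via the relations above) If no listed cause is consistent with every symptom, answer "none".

D

Testing each hypothesis:
(A) link CRC errors — TTL-expired ICMP seen match; throughput capped below line rate miss; input drops flat match; ARP requests flooding match; packet loss match; interface resets match; CPU on switch normal match; jitter up match
(B) DHCP scope exhaustion — does not account for throughput capped below line rate, jitter up
(C) NAT table exhaustion — TTL-expired ICMP seen miss; throughput capped below line rate match; input drops flat match; ARP requests flooding match; packet loss match; interface resets match; CPU on switch normal match; jitter up match
(D) multicast storm — TTL-expired ICMP seen match; throughput capped below line rate match; input drops flat match (by ARP requests flooding → input drops flat); ARP requests flooding match; packet loss match; interface resets match; CPU on switch normal match (by throughput capped below line rate → jitter up → CPU on switch normal); jitter up match (by throughput capped below line rate → jitter up)
(D) is the only candidate with no mismatches.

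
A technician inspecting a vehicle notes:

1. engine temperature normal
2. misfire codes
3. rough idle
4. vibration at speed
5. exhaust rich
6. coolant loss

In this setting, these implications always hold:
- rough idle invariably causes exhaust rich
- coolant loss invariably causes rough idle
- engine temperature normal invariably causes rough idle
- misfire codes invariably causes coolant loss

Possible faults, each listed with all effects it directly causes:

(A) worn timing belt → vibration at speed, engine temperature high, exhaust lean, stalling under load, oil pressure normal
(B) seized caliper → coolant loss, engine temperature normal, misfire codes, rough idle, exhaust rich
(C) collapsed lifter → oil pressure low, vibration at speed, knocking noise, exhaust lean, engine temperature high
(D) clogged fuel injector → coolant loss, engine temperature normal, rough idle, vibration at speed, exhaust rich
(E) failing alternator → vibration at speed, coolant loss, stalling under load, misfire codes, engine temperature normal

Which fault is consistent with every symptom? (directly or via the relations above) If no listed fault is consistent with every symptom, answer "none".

E

Checking each candidate against the observations:
(A) worn timing belt — engine temperature normal -; misfire codes -; rough idle -; vibration at speed +; exhaust rich -; coolant loss -
(B) seized caliper — does not account for vibration at speed
(C) collapsed lifter — fails on engine temperature normal, misfire codes, rough idle, exhaust rich, coolant loss (predicts engine temperature high, not engine temperature normal; predicts exhaust lean, not exhaust rich)
(D) clogged fuel injector — does not account for misfire codes
(E) failing alternator — accounts for every observation (rough idle by coolant loss → rough idle)
(E) is the only candidate with no mismatches.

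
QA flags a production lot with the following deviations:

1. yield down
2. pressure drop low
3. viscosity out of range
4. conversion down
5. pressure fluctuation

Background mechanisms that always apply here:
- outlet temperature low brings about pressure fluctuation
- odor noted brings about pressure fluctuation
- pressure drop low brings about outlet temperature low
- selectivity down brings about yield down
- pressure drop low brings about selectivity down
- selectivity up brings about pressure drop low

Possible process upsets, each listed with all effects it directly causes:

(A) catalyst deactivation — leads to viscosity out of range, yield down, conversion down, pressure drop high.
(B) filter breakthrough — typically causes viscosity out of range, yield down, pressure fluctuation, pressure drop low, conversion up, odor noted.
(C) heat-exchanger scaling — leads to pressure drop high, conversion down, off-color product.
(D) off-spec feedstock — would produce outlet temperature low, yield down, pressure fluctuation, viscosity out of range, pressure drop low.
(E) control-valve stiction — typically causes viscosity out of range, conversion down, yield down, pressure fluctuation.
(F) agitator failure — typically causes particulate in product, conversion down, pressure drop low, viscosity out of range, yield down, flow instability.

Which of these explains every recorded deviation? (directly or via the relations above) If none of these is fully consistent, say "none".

Testing each hypothesis:
(A) catalyst deactivation — fails on pressure drop low, pressure fluctuation (predicts pressure drop high, not pressure drop low)
(B) filter breakthrough — fails on conversion down (predicts conversion up, not conversion down)
(C) heat-exchanger scaling — fails on yield down, pressure drop low, viscosity out of range, pressure fluctuation (predicts pressure drop high, not pressure drop low)
(D) off-spec feedstock — yield down yes; pressure drop low yes; viscosity out of range yes; conversion down NO; pressure fluctuation yes
(E) control-valve stiction — yield down yes; pressure drop low NO; viscosity out of range yes; conversion down yes; pressure fluctuation yes
(F) agitator failure — yield down yes; pressure drop low yes; viscosity out of range yes; conversion down yes; pressure fluctuation yes (through pressure drop low → outlet temperature low → pressure fluctuation)
(F) is the only candidate with no mismatches.

F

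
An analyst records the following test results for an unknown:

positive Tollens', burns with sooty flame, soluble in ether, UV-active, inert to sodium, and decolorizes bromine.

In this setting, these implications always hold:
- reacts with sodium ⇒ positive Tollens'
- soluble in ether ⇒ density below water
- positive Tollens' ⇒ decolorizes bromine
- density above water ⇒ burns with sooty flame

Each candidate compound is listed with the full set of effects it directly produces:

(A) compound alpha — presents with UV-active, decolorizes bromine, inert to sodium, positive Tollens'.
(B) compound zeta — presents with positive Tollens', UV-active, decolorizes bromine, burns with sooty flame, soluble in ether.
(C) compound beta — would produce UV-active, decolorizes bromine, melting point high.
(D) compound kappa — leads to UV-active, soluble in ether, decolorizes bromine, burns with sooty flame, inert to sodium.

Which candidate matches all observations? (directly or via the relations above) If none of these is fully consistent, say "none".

Per-candidate check:
(A) compound alpha — does not account for burns with sooty flame, soluble in ether
(B) compound zeta — does not account for inert to sodium
(C) compound beta — positive Tollens' -; burns with sooty flame -; soluble in ether -; UV-active +; inert to sodium -; decolorizes bromine +
(D) compound kappa — positive Tollens' -; burns with sooty flame +; soluble in ether +; UV-active +; inert to sodium +; decolorizes bromine +
No candidate is consistent with all observations.

none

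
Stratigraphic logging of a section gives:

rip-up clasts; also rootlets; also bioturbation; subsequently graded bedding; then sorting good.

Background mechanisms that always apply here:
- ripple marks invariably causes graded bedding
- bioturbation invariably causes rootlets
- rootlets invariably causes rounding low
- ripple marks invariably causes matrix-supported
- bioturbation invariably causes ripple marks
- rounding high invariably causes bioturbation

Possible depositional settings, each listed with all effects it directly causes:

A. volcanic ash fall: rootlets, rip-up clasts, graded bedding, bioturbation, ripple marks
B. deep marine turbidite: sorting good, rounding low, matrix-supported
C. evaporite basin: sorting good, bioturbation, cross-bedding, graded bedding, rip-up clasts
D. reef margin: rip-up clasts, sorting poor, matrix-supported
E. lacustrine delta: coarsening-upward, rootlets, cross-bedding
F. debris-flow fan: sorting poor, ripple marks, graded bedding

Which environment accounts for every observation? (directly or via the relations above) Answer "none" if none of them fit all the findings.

C

Checking each candidate against the observations:
(A) volcanic ash fall — does not account for sorting good
(B) deep marine turbidite — does not account for rip-up clasts, rootlets, bioturbation, graded bedding
(C) evaporite basin — rip-up clasts yes; rootlets yes (via bioturbation → rootlets); bioturbation yes; graded bedding yes; sorting good yes
(D) reef margin — fails on rootlets, bioturbation, graded bedding, sorting good (predicts sorting poor, not sorting good)
(E) lacustrine delta — rip-up clasts NO; rootlets yes; bioturbation NO; graded bedding NO; sorting good NO
(F) debris-flow fan — rip-up clasts NO; rootlets NO; bioturbation NO; graded bedding yes; sorting good NO
(C) is the only candidate with no mismatches.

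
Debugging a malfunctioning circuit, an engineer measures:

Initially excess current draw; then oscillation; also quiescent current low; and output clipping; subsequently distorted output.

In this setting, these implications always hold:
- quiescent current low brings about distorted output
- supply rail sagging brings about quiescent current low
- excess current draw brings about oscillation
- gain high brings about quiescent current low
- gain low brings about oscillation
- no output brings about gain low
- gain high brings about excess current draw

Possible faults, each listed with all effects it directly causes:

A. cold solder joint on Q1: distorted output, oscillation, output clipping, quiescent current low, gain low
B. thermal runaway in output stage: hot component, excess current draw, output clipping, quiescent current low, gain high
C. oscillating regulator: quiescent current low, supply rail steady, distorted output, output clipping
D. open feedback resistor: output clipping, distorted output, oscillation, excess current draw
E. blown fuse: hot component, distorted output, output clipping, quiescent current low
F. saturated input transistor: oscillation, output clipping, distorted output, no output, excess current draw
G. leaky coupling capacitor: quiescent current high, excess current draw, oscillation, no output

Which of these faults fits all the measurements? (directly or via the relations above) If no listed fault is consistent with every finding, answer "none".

B

Testing each hypothesis:
(A) cold solder joint on Q1 — does not account for excess current draw
(B) thermal runaway in output stage — excess current draw yes; oscillation yes (via excess current draw → oscillation); quiescent current low yes; output clipping yes; distorted output yes (via quiescent current low → distorted output)
(C) oscillating regulator — does not account for excess current draw, oscillation
(D) open feedback resistor — does not account for quiescent current low
(E) blown fuse — excess current draw NO; oscillation NO; quiescent current low yes; output clipping yes; distorted output yes
(F) saturated input transistor — does not account for quiescent current low
(G) leaky coupling capacitor — fails on quiescent current low, output clipping, distorted output (predicts quiescent current high, not quiescent current low)
Only (B) is consistent with every observation.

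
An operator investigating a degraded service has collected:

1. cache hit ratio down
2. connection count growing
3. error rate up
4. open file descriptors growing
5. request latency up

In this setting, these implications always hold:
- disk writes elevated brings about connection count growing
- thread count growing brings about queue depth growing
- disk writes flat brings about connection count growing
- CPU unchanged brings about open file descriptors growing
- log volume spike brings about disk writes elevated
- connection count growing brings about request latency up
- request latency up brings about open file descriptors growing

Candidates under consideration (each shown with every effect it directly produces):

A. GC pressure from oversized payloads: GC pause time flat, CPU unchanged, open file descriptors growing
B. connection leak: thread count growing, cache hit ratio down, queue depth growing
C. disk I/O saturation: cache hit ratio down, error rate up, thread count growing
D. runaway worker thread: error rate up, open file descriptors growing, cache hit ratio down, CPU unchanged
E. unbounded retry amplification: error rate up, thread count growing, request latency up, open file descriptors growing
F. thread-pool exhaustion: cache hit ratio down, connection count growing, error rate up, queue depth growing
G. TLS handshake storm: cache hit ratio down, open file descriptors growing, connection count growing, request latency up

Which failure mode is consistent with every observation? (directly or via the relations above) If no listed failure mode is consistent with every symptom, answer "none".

F

For each candidate, compare predicted effects to what was observed:
(A) GC pressure from oversized payloads — does not account for cache hit ratio down, connection count growing, error rate up, request latency up
(B) connection leak — cache hit ratio down yes; connection count growing NO; error rate up NO; open file descriptors growing NO; request latency up NO
(C) disk I/O saturation — cache hit ratio down yes; connection count growing NO; error rate up yes; open file descriptors growing NO; request latency up NO
(D) runaway worker thread — cache hit ratio down yes; connection count growing NO; error rate up yes; open file descriptors growing yes; request latency up NO
(E) unbounded retry amplification — does not account for cache hit ratio down, connection count growing
(F) thread-pool exhaustion — cache hit ratio down yes; connection count growing yes; error rate up yes; open file descriptors growing yes (by connection count growing → request latency up → open file descriptors growing); request latency up yes (by connection count growing → request latency up)
(G) TLS handshake storm — cache hit ratio down yes; connection count growing yes; error rate up NO; open file descriptors growing yes; request latency up yes
Only (F) is consistent with every observation.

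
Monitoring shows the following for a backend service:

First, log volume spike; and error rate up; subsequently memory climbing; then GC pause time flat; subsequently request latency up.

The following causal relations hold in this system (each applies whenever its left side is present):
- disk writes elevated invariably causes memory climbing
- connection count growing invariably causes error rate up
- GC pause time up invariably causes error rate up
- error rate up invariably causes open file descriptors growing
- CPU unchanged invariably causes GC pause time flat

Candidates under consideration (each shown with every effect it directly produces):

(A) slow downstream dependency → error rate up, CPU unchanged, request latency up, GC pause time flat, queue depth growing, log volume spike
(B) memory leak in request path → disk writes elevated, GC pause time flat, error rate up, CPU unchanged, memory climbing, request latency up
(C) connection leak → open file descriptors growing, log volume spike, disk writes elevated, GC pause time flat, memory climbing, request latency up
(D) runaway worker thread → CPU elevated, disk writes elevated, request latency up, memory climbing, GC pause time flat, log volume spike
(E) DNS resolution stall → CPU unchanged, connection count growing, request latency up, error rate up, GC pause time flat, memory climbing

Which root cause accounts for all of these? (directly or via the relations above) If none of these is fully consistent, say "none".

Per-candidate check:
(A) slow downstream dependency — does not account for memory climbing
(B) memory leak in request path — does not account for log volume spike
(C) connection leak — does not account for error rate up
(D) runaway worker thread — does not account for error rate up
(E) DNS resolution stall — does not account for log volume spike
No candidate is consistent with all observations.

none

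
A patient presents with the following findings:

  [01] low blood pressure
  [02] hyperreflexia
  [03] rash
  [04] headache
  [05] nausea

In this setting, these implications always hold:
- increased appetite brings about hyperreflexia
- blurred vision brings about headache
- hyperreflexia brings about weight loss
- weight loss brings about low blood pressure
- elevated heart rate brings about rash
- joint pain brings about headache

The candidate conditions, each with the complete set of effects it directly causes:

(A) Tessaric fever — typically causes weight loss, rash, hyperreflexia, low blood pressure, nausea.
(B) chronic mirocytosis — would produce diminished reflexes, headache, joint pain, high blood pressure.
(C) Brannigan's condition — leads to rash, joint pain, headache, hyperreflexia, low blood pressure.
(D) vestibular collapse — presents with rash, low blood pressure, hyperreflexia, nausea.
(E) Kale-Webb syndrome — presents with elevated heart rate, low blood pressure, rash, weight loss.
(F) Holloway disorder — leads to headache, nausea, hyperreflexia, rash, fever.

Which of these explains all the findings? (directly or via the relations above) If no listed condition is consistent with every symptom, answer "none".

F

For each candidate, compare predicted effects to what was observed:
(A) Tessaric fever — low blood pressure ✓; hyperreflexia ✓; rash ✓; headache ✗; nausea ✓
(B) chronic mirocytosis — low blood pressure ✗; hyperreflexia ✗; rash ✗; headache ✓; nausea ✗
(C) Brannigan's condition — low blood pressure ✓; hyperreflexia ✓; rash ✓; headache ✓; nausea ✗
(D) vestibular collapse — does not account for headache
(E) Kale-Webb syndrome — low blood pressure ✓; hyperreflexia ✗; rash ✓; headache ✗; nausea ✗
(F) Holloway disorder — accounts for every observation (low blood pressure by hyperreflexia → weight loss → low blood pressure)
Only (F) is consistent with every observation.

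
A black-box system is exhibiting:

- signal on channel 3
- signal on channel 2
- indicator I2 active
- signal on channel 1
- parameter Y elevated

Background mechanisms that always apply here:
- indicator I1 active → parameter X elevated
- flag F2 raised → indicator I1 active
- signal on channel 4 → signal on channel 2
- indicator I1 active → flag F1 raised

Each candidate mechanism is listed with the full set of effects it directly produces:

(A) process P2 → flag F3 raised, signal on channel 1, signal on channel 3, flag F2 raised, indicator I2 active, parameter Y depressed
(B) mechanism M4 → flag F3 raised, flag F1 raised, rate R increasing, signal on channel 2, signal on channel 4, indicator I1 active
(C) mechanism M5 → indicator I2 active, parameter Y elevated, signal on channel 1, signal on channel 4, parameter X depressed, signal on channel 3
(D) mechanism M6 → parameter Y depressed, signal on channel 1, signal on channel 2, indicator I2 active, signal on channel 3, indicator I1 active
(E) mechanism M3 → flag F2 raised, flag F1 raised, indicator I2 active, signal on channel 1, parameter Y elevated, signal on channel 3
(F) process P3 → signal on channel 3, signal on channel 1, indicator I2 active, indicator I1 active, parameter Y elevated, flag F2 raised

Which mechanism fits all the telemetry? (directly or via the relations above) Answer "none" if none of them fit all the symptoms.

For each candidate, compare predicted effects to what was observed:
(A) process P2 — fails on signal on channel 2, parameter Y elevated (predicts parameter Y depressed, not parameter Y elevated)
(B) mechanism M4 — signal on channel 3 ✗; signal on channel 2 ✓; indicator I2 active ✗; signal on channel 1 ✗; parameter Y elevated ✗
(C) mechanism M5 — signal on channel 3 ✓; signal on channel 2 ✓ (via signal on channel 4 → signal on channel 2); indicator I2 active ✓; signal on channel 1 ✓; parameter Y elevated ✓
(D) mechanism M6 — fails on parameter Y elevated (predicts parameter Y depressed, not parameter Y elevated)
(E) mechanism M3 — does not account for signal on channel 2
(F) process P3 — signal on channel 3 ✓; signal on channel 2 ✗; indicator I2 active ✓; signal on channel 1 ✓; parameter Y elevated ✓
(C) alone accounts for all the evidence.

C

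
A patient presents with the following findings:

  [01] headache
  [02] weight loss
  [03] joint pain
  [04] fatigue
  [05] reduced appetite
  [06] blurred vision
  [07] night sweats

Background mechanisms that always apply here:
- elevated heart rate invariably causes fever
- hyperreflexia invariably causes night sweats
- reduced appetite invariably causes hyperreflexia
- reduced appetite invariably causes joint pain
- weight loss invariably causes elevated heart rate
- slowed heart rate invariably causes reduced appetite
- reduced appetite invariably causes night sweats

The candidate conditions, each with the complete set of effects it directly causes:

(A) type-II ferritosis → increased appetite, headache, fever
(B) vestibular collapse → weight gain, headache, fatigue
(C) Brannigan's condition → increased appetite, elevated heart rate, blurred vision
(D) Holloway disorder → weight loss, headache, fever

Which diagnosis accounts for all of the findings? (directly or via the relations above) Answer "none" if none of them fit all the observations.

Testing each hypothesis:
(A) type-II ferritosis — headache yes; weight loss NO; joint pain NO; fatigue NO; reduced appetite NO; blurred vision NO; night sweats NO
(B) vestibular collapse — fails on weight loss, joint pain, reduced appetite, blurred vision, night sweats (predicts weight gain, not weight loss)
(C) Brannigan's condition — fails on headache, weight loss, joint pain, fatigue, reduced appetite, night sweats (predicts increased appetite, not reduced appetite)
(D) Holloway disorder — does not account for joint pain, fatigue, reduced appetite, blurred vision, night sweats
No candidate is consistent with all observations.

none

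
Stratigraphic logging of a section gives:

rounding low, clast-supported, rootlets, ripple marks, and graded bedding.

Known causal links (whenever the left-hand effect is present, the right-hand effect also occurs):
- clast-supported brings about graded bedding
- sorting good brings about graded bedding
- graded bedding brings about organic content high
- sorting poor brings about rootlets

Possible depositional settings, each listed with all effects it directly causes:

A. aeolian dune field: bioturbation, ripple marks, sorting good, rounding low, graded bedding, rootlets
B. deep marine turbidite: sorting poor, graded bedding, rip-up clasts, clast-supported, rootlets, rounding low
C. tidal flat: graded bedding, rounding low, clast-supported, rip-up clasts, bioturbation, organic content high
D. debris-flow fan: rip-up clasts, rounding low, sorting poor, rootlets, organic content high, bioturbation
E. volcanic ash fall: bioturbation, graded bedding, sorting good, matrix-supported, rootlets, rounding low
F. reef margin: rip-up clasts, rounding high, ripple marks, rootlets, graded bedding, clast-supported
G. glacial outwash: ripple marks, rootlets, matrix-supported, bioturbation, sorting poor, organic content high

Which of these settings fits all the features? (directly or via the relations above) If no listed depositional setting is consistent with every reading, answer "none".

none

Per-candidate check:
(A) aeolian dune field — rounding low yes; clast-supported NO; rootlets yes; ripple marks yes; graded bedding yes
(B) deep marine turbidite — rounding low yes; clast-supported yes; rootlets yes; ripple marks NO; graded bedding yes
(C) tidal flat — rounding low yes; clast-supported yes; rootlets NO; ripple marks NO; graded bedding yes
(D) debris-flow fan — rounding low yes; clast-supported NO; rootlets yes; ripple marks NO; graded bedding NO
(E) volcanic ash fall — rounding low yes; clast-supported NO; rootlets yes; ripple marks NO; graded bedding yes
(F) reef margin — rounding low NO; clast-supported yes; rootlets yes; ripple marks yes; graded bedding yes
(G) glacial outwash — rounding low NO; clast-supported NO; rootlets yes; ripple marks yes; graded bedding NO
None of the listed candidates fits everything.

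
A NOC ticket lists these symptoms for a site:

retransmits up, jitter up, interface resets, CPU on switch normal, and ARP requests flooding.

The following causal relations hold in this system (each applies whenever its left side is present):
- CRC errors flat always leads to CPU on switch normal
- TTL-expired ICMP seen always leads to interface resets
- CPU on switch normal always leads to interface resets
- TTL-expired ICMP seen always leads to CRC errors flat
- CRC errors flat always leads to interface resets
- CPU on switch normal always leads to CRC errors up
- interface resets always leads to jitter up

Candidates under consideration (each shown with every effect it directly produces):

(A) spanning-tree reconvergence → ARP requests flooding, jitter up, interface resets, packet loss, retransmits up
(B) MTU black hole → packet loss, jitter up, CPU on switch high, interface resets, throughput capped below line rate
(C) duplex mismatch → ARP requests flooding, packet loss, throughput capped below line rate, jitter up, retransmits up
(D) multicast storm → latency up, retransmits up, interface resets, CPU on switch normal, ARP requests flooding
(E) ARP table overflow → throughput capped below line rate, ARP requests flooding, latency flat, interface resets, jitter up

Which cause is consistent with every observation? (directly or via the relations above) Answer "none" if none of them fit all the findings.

D

For each candidate, compare predicted effects to what was observed:
(A) spanning-tree reconvergence — does not account for CPU on switch normal
(B) MTU black hole — fails on retransmits up, CPU on switch normal, ARP requests flooding (predicts CPU on switch high, not CPU on switch normal)
(C) duplex mismatch — retransmits up yes; jitter up yes; interface resets NO; CPU on switch normal NO; ARP requests flooding yes
(D) multicast storm — accounts for every observation (jitter up through interface resets → jitter up)
(E) ARP table overflow — retransmits up NO; jitter up yes; interface resets yes; CPU on switch normal NO; ARP requests flooding yes
Only (D) is consistent with every observation.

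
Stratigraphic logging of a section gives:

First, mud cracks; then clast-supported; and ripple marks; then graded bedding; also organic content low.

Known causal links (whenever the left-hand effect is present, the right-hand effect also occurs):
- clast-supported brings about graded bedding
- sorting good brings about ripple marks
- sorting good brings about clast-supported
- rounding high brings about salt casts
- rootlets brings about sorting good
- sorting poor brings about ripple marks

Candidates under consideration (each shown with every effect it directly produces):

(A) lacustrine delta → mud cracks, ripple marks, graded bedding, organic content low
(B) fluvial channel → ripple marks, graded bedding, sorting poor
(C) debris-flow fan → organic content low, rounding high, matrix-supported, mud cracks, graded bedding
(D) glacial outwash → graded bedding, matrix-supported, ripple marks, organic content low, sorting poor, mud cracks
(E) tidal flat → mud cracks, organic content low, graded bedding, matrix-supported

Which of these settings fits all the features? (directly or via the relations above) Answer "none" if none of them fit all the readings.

none

Checking each candidate against the observations:
(A) lacustrine delta — mud cracks match; clast-supported miss; ripple marks match; graded bedding match; organic content low match
(B) fluvial channel — does not account for mud cracks, clast-supported, organic content low
(C) debris-flow fan — fails on clast-supported, ripple marks (predicts matrix-supported, not clast-supported)
(D) glacial outwash — fails on clast-supported (predicts matrix-supported, not clast-supported)
(E) tidal flat — mud cracks match; clast-supported miss; ripple marks miss; graded bedding match; organic content low match
Every candidate fails on at least one observation.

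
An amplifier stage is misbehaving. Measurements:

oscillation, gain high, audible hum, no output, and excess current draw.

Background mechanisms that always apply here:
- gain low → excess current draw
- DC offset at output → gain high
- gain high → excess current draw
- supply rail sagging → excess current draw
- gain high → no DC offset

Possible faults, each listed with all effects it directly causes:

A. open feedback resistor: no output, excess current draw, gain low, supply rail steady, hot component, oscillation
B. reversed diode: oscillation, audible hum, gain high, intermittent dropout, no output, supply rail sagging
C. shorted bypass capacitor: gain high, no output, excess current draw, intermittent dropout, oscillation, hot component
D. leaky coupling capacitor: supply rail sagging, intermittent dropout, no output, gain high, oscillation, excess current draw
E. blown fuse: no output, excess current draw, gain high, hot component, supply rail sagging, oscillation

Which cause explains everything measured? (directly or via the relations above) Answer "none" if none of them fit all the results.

B

For each candidate, compare predicted effects to what was observed:
(A) open feedback resistor — oscillation yes; gain high NO; audible hum NO; no output yes; excess current draw yes
(B) reversed diode — oscillation yes; gain high yes; audible hum yes; no output yes; excess current draw yes (by supply rail sagging → excess current draw)
(C) shorted bypass capacitor — does not account for audible hum
(D) leaky coupling capacitor — does not account for audible hum
(E) blown fuse — oscillation yes; gain high yes; audible hum NO; no output yes; excess current draw yes
Only (B) is consistent with every observation.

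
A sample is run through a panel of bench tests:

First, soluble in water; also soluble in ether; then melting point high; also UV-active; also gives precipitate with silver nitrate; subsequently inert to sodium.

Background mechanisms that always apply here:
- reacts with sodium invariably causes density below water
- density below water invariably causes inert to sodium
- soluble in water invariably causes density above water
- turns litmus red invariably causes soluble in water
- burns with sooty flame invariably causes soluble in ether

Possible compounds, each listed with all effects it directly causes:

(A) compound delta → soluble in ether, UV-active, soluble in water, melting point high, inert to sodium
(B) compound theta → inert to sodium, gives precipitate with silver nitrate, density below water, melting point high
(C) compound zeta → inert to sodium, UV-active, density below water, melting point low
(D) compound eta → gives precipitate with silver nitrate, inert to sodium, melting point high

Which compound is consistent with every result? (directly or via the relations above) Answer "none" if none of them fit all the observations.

Testing each hypothesis:
(A) compound delta — soluble in water ✓; soluble in ether ✓; melting point high ✓; UV-active ✓; gives precipitate with silver nitrate ✗; inert to sodium ✓
(B) compound theta — does not account for soluble in water, soluble in ether, UV-active
(C) compound zeta — soluble in water ✗; soluble in ether ✗; melting point high ✗; UV-active ✓; gives precipitate with silver nitrate ✗; inert to sodium ✓
(D) compound eta — does not account for soluble in water, soluble in ether, UV-active
No candidate is consistent with all observations.

none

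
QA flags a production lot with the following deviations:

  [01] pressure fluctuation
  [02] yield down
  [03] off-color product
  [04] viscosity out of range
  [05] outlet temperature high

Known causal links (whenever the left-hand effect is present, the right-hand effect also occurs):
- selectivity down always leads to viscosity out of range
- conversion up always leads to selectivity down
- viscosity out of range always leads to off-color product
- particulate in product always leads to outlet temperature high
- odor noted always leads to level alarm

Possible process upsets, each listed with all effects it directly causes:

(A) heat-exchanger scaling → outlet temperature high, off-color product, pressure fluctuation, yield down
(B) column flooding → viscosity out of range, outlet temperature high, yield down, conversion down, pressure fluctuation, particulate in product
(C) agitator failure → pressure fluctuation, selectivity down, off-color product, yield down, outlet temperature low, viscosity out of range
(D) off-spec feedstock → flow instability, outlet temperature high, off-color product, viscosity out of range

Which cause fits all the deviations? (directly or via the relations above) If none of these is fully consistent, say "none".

For each candidate, compare predicted effects to what was observed:
(A) heat-exchanger scaling — pressure fluctuation +; yield down +; off-color product +; viscosity out of range -; outlet temperature high +
(B) column flooding — accounts for every observation (off-color product via viscosity out of range → off-color product)
(C) agitator failure — fails on outlet temperature high (predicts outlet temperature low, not outlet temperature high)
(D) off-spec feedstock — pressure fluctuation -; yield down -; off-color product +; viscosity out of range +; outlet temperature high +
(B) alone accounts for all the evidence.

B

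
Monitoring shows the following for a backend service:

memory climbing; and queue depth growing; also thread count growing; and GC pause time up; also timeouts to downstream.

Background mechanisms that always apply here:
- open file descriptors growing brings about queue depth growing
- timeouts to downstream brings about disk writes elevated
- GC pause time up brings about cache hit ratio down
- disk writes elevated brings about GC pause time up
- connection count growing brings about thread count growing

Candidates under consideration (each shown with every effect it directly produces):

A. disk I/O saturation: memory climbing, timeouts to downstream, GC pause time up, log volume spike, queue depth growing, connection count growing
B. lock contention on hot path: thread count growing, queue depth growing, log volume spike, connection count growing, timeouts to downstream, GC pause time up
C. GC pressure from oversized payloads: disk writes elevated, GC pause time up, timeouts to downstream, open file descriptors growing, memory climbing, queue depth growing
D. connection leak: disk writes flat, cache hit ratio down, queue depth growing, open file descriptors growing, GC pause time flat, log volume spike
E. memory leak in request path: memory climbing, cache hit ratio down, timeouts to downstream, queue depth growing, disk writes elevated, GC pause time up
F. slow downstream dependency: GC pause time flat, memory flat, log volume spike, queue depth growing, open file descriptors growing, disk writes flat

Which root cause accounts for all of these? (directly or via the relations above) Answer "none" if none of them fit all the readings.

Checking each candidate against the observations:
(A) disk I/O saturation — memory climbing yes; queue depth growing yes; thread count growing yes (by connection count growing → thread count growing); GC pause time up yes; timeouts to downstream yes
(B) lock contention on hot path — does not account for memory climbing
(C) GC pressure from oversized payloads — does not account for thread count growing
(D) connection leak — fails on memory climbing, thread count growing, GC pause time up, timeouts to downstream (predicts GC pause time flat, not GC pause time up)
(E) memory leak in request path — does not account for thread count growing
(F) slow downstream dependency — fails on memory climbing, thread count growing, GC pause time up, timeouts to downstream (predicts memory flat, not memory climbing; predicts GC pause time flat, not GC pause time up)
(A) is the only candidate with no mismatches.

A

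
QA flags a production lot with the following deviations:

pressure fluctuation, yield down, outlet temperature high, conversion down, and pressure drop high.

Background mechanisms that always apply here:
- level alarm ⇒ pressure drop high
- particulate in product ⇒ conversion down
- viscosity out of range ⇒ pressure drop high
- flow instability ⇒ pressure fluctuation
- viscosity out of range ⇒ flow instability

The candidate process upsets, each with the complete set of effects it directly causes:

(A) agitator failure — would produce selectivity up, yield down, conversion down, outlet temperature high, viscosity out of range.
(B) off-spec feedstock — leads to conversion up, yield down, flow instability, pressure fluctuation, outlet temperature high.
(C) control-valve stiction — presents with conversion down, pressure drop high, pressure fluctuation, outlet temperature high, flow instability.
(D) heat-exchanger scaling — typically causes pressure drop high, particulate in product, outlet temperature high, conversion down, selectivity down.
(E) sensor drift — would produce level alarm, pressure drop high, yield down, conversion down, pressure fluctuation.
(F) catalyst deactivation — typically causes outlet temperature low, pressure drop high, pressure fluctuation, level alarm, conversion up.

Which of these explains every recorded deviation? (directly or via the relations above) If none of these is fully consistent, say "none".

Per-candidate check:
(A) agitator failure — pressure fluctuation + (by viscosity out of range → flow instability → pressure fluctuation); yield down +; outlet temperature high +; conversion down +; pressure drop high + (by viscosity out of range → pressure drop high)
(B) off-spec feedstock — fails on conversion down, pressure drop high (predicts conversion up, not conversion down)
(C) control-valve stiction — pressure fluctuation +; yield down -; outlet temperature high +; conversion down +; pressure drop high +
(D) heat-exchanger scaling — pressure fluctuation -; yield down -; outlet temperature high +; conversion down +; pressure drop high +
(E) sensor drift — pressure fluctuation +; yield down +; outlet temperature high -; conversion down +; pressure drop high +
(F) catalyst deactivation — pressure fluctuation +; yield down -; outlet temperature high -; conversion down -; pressure drop high +
(A) is the only candidate with no mismatches.

A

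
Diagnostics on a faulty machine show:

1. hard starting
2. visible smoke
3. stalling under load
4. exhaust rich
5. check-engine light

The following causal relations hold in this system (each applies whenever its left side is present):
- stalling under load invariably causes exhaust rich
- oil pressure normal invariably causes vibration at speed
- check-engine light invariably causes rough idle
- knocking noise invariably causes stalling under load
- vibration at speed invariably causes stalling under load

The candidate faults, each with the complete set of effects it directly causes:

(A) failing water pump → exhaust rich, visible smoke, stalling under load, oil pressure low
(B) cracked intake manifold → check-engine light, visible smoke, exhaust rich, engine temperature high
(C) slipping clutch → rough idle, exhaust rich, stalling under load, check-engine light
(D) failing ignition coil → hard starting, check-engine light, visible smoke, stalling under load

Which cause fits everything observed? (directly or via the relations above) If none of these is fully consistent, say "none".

For each candidate, compare predicted effects to what was observed:
(A) failing water pump — does not account for hard starting, check-engine light
(B) cracked intake manifold — hard starting ✗; visible smoke ✓; stalling under load ✗; exhaust rich ✓; check-engine light ✓
(C) slipping clutch — hard starting ✗; visible smoke ✗; stalling under load ✓; exhaust rich ✓; check-engine light ✓
(D) failing ignition coil — accounts for every observation (exhaust rich through stalling under load → exhaust rich)
(D) alone accounts for all the evidence.

D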